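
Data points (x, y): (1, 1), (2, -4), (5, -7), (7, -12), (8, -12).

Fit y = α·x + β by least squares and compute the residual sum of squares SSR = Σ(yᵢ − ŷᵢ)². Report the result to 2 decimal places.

SSR = 7.12

Normal-equation sums: Σx·x = 143, Σx = 23, Σ1 = 5.
Moment sums: Σx·y = -222, Σy = -34.
So AᵀA·[α, β]ᵀ = Aᵀy: [[143, 23]; [23, 5]]·[α, β]ᵀ = [-222, -34]ᵀ.
Eliminating β: 5·(row 1) − 23·(row 2) gives 186·α = 5·(-222) − 23·(-34) = -328, so α = -164/93.
Then β = ((-34) − 23·(-164/93))/5 = 122/93.
Residuals: 45/31, -166/93, 47/93, -30/31, 74/93; SSR = 662/93.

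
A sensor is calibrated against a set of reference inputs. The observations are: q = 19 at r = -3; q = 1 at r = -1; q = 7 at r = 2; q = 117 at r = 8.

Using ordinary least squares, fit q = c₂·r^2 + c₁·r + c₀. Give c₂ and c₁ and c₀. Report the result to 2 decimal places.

c₂ = 1.90, c₁ = -0.53, c₀ = -0.25

AᵀA·[c₂, c₁, c₀]ᵀ = Aᵀq reads: 4194·c₂ + 492·c₁ + 78·c₀ = 7688;  492·c₂ + 78·c₁ + 6·c₀ = 892;  78·c₂ + 6·c₁ + 4·c₀ = 144.
Inverting the 3×3 Gram matrix, [c₂, c₁, c₀]ᵀ = [6935/3651, -1921/3651, -305/1217]ᵀ.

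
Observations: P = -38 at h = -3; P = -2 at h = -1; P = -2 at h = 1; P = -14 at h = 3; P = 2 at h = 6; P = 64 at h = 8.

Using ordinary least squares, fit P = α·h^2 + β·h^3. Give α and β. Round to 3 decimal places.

Normal-equation sums: Σh^2·h^2 = 5556, Σh^2·h^3 = 40544, Σh^3·h^3 = 310260.
Right-hand side: Σh^2·P = 3696, Σh^3·P = 33848.
Determinant 5556·310260 − 40544² = 79988624.
α = (3696·310260 − 40544·33848)/79988624 = -14100772/4999289; β = (5556·33848 − 40544·3696)/79988624 = 2388054/4999289.

α = -2.821, β = 0.478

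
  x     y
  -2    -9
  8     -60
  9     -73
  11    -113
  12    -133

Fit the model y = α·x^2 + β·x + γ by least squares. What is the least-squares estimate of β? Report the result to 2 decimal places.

The normal system AᵀA·[α, β, γ]ᵀ = Aᵀy is [[46050, 4292, 414]; [4292, 414, 38]; [414, 38, 5]]·[α, β, γ]ᵀ = [-42614, -3958, -388]ᵀ.
Solving the 3×3 system (Gaussian elimination) gives α = -196135/201631, β = 169379/201631, γ = -693868/201631.

β = 0.84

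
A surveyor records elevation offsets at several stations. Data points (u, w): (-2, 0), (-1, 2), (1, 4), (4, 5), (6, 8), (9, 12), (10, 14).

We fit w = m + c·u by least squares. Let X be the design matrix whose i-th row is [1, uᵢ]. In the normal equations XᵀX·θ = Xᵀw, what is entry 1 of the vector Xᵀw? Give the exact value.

45

Entry 1 ↔ basis 1, so (Xᵀw)_{1} = Σᵢ wᵢ = (1)·(0) + (1)·(2) + (1)·(4) + (1)·(5) + (1)·(8) + (1)·(12) + (1)·(14) = 45.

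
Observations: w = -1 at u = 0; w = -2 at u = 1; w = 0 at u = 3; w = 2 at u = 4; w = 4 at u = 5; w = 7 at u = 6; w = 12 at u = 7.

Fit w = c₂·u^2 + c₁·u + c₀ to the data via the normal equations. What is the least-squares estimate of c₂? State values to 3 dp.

Sums needed: Σu^2·u^2 = 4660, Σu^2·u = 776, Σu^2 = 136, Σu·u = 136, Σu = 26, Σ1 = 7.
For Aᵀw: Σu^2·w = 970, Σu·w = 152, Σw = 22.
Solving the 3×3 system (Gaussian elimination) gives c₂ = 229/602, c₁ = -250/301, c₀ = -50/43.

c₂ = 0.380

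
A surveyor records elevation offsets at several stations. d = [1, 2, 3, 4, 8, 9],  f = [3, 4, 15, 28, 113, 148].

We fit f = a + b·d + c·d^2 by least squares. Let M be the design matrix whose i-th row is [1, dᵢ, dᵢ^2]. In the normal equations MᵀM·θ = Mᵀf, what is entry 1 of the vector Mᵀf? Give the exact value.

Entry 1 ↔ basis 1, so (Mᵀf)_{1} = Σᵢ fᵢ = (1)·(3) + (1)·(4) + (1)·(15) + (1)·(28) + (1)·(113) + (1)·(148) = 311.

311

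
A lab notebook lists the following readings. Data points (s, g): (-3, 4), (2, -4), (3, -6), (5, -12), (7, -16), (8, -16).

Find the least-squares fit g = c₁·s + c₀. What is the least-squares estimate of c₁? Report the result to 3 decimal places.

Normal-equation sums: Σs·s = 160, Σs = 22, Σ1 = 6.
For Mᵀg: Σs·g = -338, Σg = -50.
Δ = 160·6 − 22² = 476.
c₁ = ((-338)·6 − 22·(-50))/476 = -232/119; c₀ = (160·(-50) − 22·(-338))/476 = -141/119.

c₁ = -1.950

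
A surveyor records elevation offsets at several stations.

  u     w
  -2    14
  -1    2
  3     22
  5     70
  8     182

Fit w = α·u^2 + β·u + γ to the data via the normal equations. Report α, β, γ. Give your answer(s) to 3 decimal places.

α = 3.000, β = -1.066, γ = -1.037

Sums needed: Σu^2·u^2 = 4819, Σu^2·u = 655, Σu^2 = 103, Σu·u = 103, Σu = 13, Σ1 = 5.
Moment sums: Σu^2·w = 13654, Σu·w = 1842, Σw = 290.
So AᵀA·[α, β, γ]ᵀ = Aᵀw: [[4819, 655, 103]; [655, 103, 13]; [103, 13, 5]]·[α, β, γ]ᵀ = [13654, 1842, 290]ᵀ.
Solving the 3×3 system (Gaussian elimination) gives α = 137728/45903, β = -4448/4173, γ = -15870/15301.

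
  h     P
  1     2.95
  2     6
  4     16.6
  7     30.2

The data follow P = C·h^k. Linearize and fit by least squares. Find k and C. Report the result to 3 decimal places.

k = 1.225, C = 2.828

Taking logs, ln P = k·ln h + ln C, so regress ln P on ln h.
Σln h = 4.0254, Σ(ln h)² = 6.1888, Σln P = 9.0908, Σln h·ln P = 11.7680.
Equations: 6.1888·k + 4.0254·ln C = 11.7680;  4.0254·k + 4·ln C = 9.0908.
Slope k = (n·Σln h·ln P − Σln h·Σln P)/(n·Σ(ln h)² − (Σln h)²) = (4·11.7680 − 4.0254·9.0908)/8.5519 = 1.22525; ln C = (Σln P − k·Σln h)/n = 1.03969, so C = exp(1.03969) = 2.82834.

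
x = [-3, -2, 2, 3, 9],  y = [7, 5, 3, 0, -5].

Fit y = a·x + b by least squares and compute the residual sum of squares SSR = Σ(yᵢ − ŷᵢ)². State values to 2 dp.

SSR = 2.71

Sums needed: Σx·x = 107, Σx = 9, Σ1 = 5.
Right-hand side: Σx·y = -70, Σy = 10.
So AᵀA·[a, b]ᵀ = Aᵀy: [[107, 9]; [9, 5]]·[a, b]ᵀ = [-70, 10]ᵀ.
Determinant 107·5 − 9² = 454.
a = ((-70)·5 − 9·10)/454 = -220/227; b = (107·10 − 9·(-70))/454 = 850/227.
Residuals: 79/227, -155/227, 271/227, -190/227, -5/227; SSR = 616/227.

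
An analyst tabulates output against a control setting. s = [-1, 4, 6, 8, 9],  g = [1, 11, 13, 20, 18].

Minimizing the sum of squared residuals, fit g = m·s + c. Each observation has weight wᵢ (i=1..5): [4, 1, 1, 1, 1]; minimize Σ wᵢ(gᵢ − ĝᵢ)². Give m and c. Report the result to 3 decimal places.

m = 1.855, c = 2.916

With design matrix M, MᵀWM = [[201, 23]; [23, 8]] and MᵀWg = [440, 66]ᵀ.
Determinant 201·8 − 23² = 1079.
m = (440·8 − 23·66)/1079 = 154/83; c = (201·66 − 23·440)/1079 = 242/83.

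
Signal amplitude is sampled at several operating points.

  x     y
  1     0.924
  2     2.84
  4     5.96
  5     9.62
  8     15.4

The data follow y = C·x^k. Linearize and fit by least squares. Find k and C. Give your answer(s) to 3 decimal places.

k = 1.348, C = 0.994

With ln yᵢ as the transformed response and ln xᵢ as the regressor:
Σln x = 5.7683, Σ(ln x)² = 9.3166, Σln y = 7.7480, Σln x·ln y = 12.5276.
Equations: 9.3166·k + 5.7683·ln C = 12.5276;  5.7683·k + 5·ln C = 7.7480.
Solving (det = 13.3096): k = 1.34826, ln C = -0.00583, so C = exp(-0.00583) = 0.99418.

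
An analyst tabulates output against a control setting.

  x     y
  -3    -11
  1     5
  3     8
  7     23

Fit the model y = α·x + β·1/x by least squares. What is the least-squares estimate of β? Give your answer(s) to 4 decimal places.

β = 1.4905

Entries of MᵀM: Σx·x = 68, Σx·1/x = 4, Σ1/x·1/x = 548/441.
And Σx·y = 223, Σ1/x·y = 307/21.
Normal equations: [[68, 4]; [4, 548/441]]·[α, β]ᵀ = [223, 307/21]ᵀ.
Determinant 68·(548/441) − 4² = 30208/441.
α = (223·(548/441) − 4·(307/21))/(30208/441) = 3013/944; β = (68·(307/21) − 4·223)/(30208/441) = 1407/944.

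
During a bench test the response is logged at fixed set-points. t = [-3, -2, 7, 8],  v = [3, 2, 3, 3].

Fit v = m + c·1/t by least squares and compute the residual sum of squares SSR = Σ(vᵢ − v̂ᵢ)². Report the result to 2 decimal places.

SSR = 0.34

Entries of MᵀM: Σ1 = 4, Σ1/t = -95/168, Σ1/t·1/t = 11209/28224.
And Σv = 11, Σ1/t·v = -67/56.
det = 4·(11209/28224) − (-95/168)² = 3979/3136.
m = (11·(11209/28224) − (-95/168)·(-67/56))/(3979/3136) = 104204/35811; c = (4·(-67/56) − (-95/168)·11)/(3979/3136) = 13496/11937.
Residuals: 5575/11937, -12338/35811, -2555/35811, -1832/35811; SSR = 12338/35811.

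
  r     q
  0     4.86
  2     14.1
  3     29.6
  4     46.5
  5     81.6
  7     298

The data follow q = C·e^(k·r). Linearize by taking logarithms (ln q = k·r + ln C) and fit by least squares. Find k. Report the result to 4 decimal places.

Let Y = ln q. Fitting Y = k·r + ln C by least squares:
Sums: Σr = 21.0000, Σ(r)² = 103.0000, Σln q = 21.5534, Σr·ln q = 92.7023.
Normal system: [[103.0000, 21.0000]; [21.0000, 6]]·[k, ln C]ᵀ = [92.7023, 21.5534]ᵀ.
Δ = 103.0000·6 − (21.0000)² = 177.0000; k = (92.7023·6 − 21.0000·21.5534)/177.0000 = 0.58527, ln C = (103.0000·21.5534 − 21.0000·92.7023)/177.0000 = 1.54378.

k = 0.5853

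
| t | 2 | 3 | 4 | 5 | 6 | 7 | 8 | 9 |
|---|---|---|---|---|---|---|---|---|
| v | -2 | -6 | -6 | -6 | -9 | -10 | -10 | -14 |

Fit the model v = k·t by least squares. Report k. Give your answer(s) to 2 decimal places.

With design matrix A, AᵀA = [[284]] and Aᵀv = [-406]ᵀ.
k = (-406)/284 = -1.42958.

k = -1.43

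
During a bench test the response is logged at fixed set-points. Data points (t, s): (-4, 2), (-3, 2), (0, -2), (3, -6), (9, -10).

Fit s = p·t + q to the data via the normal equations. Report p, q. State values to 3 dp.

AᵀA·[p, q]ᵀ = Aᵀs reads: 115·p + 5·q = -122;  5·p + 5·q = -14.
Eliminating q: 5·(row 1) − 5·(row 2) gives 550·p = 5·(-122) − 5·(-14) = -540, so p = -54/55.
Then q = ((-14) − 5·(-54/55))/5 = -20/11.

p = -0.982, q = -1.818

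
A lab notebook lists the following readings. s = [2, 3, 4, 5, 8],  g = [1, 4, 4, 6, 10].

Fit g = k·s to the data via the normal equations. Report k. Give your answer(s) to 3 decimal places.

Forming MᵀM = [[118]] and Mᵀg = [140]ᵀ gives MᵀM·[k]ᵀ = Mᵀg.
Hence k = 140 / 118 ≈ 1.18644.

k = 1.186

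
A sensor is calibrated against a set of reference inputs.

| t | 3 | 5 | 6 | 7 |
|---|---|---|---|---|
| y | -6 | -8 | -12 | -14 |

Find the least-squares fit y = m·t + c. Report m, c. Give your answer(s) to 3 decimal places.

m = -2.057, c = 0.800

The normal system AᵀA·[m, c]ᵀ = Aᵀy is [[119, 21]; [21, 4]]·[m, c]ᵀ = [-228, -40]ᵀ.
Δ = 119·4 − 21² = 35.
m = ((-228)·4 − 21·(-40))/35 = -72/35; c = (119·(-40) − 21·(-228))/35 = 4/5.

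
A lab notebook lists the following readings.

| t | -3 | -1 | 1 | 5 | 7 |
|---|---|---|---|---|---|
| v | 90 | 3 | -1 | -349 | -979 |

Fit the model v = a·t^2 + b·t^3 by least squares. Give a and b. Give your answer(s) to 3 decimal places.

a = 1.023, b = -3.000

Compute the Gram sums: Σt^2·t^2 = 3109, Σt^2·t^3 = 19689, Σt^3·t^3 = 134005.
And Σt^2·v = -55884, Σt^3·v = -381856.
AᵀA·[a, b]ᵀ = Aᵀv becomes [[3109, 19689]; [19689, 134005]]·[a, b]ᵀ = [-55884, -381856]ᵀ.
Determinant 3109·134005 − 19689² = 28964824.
a = ((-55884)·134005 − 19689·(-381856))/28964824 = 7406841/7241206; b = (3109·(-381856) − 19689·(-55884))/28964824 = -21722557/7241206.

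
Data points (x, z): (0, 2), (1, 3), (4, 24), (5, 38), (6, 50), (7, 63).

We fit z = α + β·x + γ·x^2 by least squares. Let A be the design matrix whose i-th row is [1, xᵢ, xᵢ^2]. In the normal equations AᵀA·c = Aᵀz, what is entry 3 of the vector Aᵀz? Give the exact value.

Entry 3 ↔ basis x^2, so (Aᵀz)_{3} = Σᵢ (x^2)·zᵢ = (0)·(2) + (1)·(3) + (16)·(24) + (25)·(38) + (36)·(50) + (49)·(63) = 6224.

6224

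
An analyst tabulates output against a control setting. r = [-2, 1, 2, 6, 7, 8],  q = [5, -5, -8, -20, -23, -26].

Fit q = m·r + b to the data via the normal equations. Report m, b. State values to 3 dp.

m = -3.073, b = -1.565

With design matrix M, MᵀM = [[158, 22]; [22, 6]] and Mᵀq = [-520, -77]ᵀ.
Eliminating b: 6·(row 1) − 22·(row 2) gives 464·m = 6·(-520) − 22·(-77) = -1426, so m = -713/232.
Then b = ((-77) − 22·(-713/232))/6 = -363/232.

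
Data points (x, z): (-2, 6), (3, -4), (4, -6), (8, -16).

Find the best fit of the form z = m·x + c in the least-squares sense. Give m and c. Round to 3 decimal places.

Setting ∂/∂m … = 0 gives: 93·m + 13·c = -176;  13·m + 4·c = -20.
(Σx·x = 93, Σx = 13, Σ1 = 4, Σx·z = -176, Σz = -20.)
Eliminating c: 4·(row 1) − 13·(row 2) gives 203·m = 4·(-176) − 13·(-20) = -444, so m = -444/203.
Then c = ((-20) − 13·(-444/203))/4 = 428/203.

m = -2.187, c = 2.108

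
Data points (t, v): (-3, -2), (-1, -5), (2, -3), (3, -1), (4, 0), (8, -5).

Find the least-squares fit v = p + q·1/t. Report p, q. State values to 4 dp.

p = -2.6280, q = 1.8575

Compute the Gram sums: Σ1 = 6, Σ1/t = -1/8, Σ1/t·1/t = 893/576.
Moment sums: Σv = -16, Σ1/t·v = 77/24.
det = 6·(893/576) − (-1/8)² = 1783/192.
p = ((-16)·(893/576) − (-1/8)·(77/24))/(1783/192) = -14057/5349; q = (6·(77/24) − (-1/8)·(-16))/(1783/192) = 3312/1783.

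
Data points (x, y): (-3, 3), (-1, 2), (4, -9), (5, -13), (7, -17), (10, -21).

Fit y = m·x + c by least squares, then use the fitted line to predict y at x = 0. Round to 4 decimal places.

Compute the Gram sums: Σx·x = 200, Σx = 22, Σ1 = 6.
Right-hand side: Σx·y = -441, Σy = -55.
So MᵀM·[m, c]ᵀ = Mᵀy: [[200, 22]; [22, 6]]·[m, c]ᵀ = [-441, -55]ᵀ.
Eliminating c: 6·(row 1) − 22·(row 2) gives 716·m = 6·(-441) − 22·(-55) = -1436, so m = -359/179.
Then c = ((-55) − 22·(-359/179))/6 = -649/358.
At x = 0: ŷ = (-359/179)·(0) + (-649/358)·(1) = -649/358.

ŷ = -1.8128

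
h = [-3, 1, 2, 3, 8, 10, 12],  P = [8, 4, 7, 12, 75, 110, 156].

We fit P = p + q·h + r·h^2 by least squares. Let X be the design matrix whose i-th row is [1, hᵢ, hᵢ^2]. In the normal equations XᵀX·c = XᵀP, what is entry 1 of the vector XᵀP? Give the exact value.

372

Entry 1 ↔ basis 1, so (XᵀP)_{1} = Σᵢ Pᵢ = (1)·(8) + (1)·(4) + (1)·(7) + (1)·(12) + (1)·(75) + (1)·(110) + (1)·(156) = 372.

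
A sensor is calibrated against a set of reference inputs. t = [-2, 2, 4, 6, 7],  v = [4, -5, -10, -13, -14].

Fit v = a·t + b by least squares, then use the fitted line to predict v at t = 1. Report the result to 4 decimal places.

The normal system AᵀA·[a, b]ᵀ = Aᵀv is [[109, 17]; [17, 5]]·[a, b]ᵀ = [-234, -38]ᵀ.
Determinant 109·5 − 17² = 256.
a = ((-234)·5 − 17·(-38))/256 = -131/64; b = (109·(-38) − 17·(-234))/256 = -41/64.
At t = 1: v̂ = (-131/64)·(1) + (-41/64)·(1) = -43/16.

v̂ = -2.6875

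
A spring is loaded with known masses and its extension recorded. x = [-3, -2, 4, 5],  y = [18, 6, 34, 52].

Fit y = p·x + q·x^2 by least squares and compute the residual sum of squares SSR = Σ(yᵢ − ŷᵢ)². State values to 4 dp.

SSR = 2.8018

With design matrix M, MᵀM = [[54, 154]; [154, 978]] and Mᵀy = [330, 2030]ᵀ.
Δ = 54·978 − 154² = 29096.
p = (330·978 − 154·2030)/29096 = 1265/3637; q = (54·2030 − 154·330)/29096 = 7350/3637.
Residuals: 3111/3637, -5048/3637, 998/3637, -951/3637; SSR = 10190/3637.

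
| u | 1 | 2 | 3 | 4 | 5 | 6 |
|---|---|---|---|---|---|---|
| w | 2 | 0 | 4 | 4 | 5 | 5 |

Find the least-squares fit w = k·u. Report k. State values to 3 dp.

Sums needed: Σu·u = 91.
Moment sums: Σu·w = 85.
Normal equations: [[91]]·[k]ᵀ = [85]ᵀ.
k = 85/91 = 0.934066.

k = 0.934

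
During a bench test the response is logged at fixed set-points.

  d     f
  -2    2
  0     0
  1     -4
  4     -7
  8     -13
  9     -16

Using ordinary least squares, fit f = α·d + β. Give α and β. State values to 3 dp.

The normal equations are: 166·α + 20·β = -284;  20·α + 6·β = -38.
Determinant 166·6 − 20² = 596.
α = ((-284)·6 − 20·(-38))/596 = -236/149; β = (166·(-38) − 20·(-284))/596 = -157/149.

α = -1.584, β = -1.054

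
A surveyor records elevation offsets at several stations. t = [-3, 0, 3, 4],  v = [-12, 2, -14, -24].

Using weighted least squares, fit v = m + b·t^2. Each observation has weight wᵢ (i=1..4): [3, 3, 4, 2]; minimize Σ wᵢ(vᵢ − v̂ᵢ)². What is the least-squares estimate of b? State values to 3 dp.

b = -1.637

Forming MᵀWM = [[12, 95]; [95, 1079]] and MᵀWv = [-134, -1596]ᵀ gives MᵀWM·[m, b]ᵀ = MᵀWv.
Eliminating b: 1079·(row 1) − 95·(row 2) gives 3923·m = 1079·(-134) − 95·(-1596) = 7034, so m = 7034/3923.
Then b = ((-1596) − 95·(7034/3923))/1079 = -6422/3923.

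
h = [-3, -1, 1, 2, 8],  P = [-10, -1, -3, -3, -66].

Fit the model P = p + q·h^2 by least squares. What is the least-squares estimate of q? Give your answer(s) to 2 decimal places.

q = -1.02

The normal system AᵀA·[p, q]ᵀ = AᵀP is [[5, 79]; [79, 4195]]·[p, q]ᵀ = [-83, -4330]ᵀ.
Determinant 5·4195 − 79² = 14734.
p = ((-83)·4195 − 79·(-4330))/14734 = -6115/14734; q = (5·(-4330) − 79·(-83))/14734 = -15093/14734.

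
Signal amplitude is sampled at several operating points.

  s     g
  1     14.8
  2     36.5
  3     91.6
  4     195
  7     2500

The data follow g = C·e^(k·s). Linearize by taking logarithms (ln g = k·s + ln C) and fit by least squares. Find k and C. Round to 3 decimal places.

k = 0.850, C = 6.628

Linearized form: ln g = k·s + ln C. From the 5 transformed points,
Σs = 17.0000, Σ(s)² = 79.0000, Σln g = 23.9064, Σs·ln g = 99.3019.
Equations: 79.0000·k + 17.0000·ln C = 99.3019;  17.0000·k + 5·ln C = 23.9064.
Solving (det = 106.0000): k = 0.85000, ln C = 1.89128, so C = exp(1.89128) = 6.62781.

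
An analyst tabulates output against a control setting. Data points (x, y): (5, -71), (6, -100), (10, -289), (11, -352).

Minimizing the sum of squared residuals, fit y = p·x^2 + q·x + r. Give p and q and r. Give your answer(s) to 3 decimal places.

p = -3.400, q = 7.438, r = -22.808

From the data, Σx^2·x^2 = 26562, Σx^2·x = 2672, Σx^2 = 282, Σx·x = 282, Σx = 32, Σ1 = 4.
For Aᵀy: Σx^2·y = -76867, Σx·y = -7717, Σy = -812.
So AᵀA·[p, q, r]ᵀ = Aᵀy: [[26562, 2672, 282]; [2672, 282, 32]; [282, 32, 4]]·[p, q, r]ᵀ = [-76867, -7717, -812]ᵀ.
Inverting the 3×3 Gram matrix, [p, q, r]ᵀ = [-17/5, 967/130, -593/26]ᵀ.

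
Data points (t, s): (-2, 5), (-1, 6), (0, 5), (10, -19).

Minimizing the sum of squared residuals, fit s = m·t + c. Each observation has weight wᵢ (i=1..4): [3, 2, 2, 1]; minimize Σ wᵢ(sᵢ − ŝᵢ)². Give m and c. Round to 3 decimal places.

The normal system XᵀWX·[m, c]ᵀ = XᵀWs is [[114, 2]; [2, 8]]·[m, c]ᵀ = [-232, 18]ᵀ.
det = 114·8 − 2² = 908.
m = ((-232)·8 − 2·18)/908 = -473/227; c = (114·18 − 2·(-232))/908 = 629/227.

m = -2.084, c = 2.771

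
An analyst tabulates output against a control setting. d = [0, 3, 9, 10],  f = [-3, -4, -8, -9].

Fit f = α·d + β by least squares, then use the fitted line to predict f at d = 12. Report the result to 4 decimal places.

f̂ = -9.9565

AᵀA·[α, β]ᵀ = Aᵀf reads: 190·α + 22·β = -174;  22·α + 4·β = -24.
(Σd·d = 190, Σd = 22, Σ1 = 4, Σd·f = -174, Σf = -24.)
Δ = 190·4 − 22² = 276.
α = ((-174)·4 − 22·(-24))/276 = -14/23; β = (190·(-24) − 22·(-174))/276 = -61/23.
At d = 12: f̂ = (-14/23)·(12) + (-61/23)·(1) = -229/23.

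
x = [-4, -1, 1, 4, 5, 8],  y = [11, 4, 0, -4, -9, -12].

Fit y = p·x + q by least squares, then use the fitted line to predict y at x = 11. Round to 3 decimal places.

ŷ = -18.743

Compute the Gram sums: Σx·x = 123, Σx = 13, Σ1 = 6.
And Σx·y = -205, Σy = -10.
Normal equations: [[123, 13]; [13, 6]]·[p, q]ᵀ = [-205, -10]ᵀ.
det = 123·6 − 13² = 569.
p = ((-205)·6 − 13·(-10))/569 = -1100/569; q = (123·(-10) − 13·(-205))/569 = 1435/569.
At x = 11: ŷ = (-1100/569)·(11) + (1435/569)·(1) = -10665/569.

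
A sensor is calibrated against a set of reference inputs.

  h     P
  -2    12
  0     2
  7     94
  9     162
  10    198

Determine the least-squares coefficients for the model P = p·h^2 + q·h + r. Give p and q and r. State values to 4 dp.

Entries of XᵀX: Σh^2·h^2 = 18978, Σh^2·h = 2064, Σh^2 = 234, Σh·h = 234, Σh = 24, Σ1 = 5.
And Σh^2·P = 37576, Σh·P = 4072, ΣP = 468.
So XᵀX·[p, q, r]ᵀ = XᵀP: [[18978, 2064, 234]; [2064, 234, 24]; [234, 24, 5]]·[p, q, r]ᵀ = [37576, 4072, 468]ᵀ.
Solving the 3×3 system (Gaussian elimination) gives p = 60208/28533, q = -38332/28533, r = 12316/9511.

p = 2.1101, q = -1.3434, r = 1.2949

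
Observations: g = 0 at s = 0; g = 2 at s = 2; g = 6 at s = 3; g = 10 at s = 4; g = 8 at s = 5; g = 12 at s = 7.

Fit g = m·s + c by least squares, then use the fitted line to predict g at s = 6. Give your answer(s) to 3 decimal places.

ĝ = 10.825

The normal system MᵀM·[m, c]ᵀ = Mᵀg is [[103, 21]; [21, 6]]·[m, c]ᵀ = [186, 38]ᵀ.
Determinant 103·6 − 21² = 177.
m = (186·6 − 21·38)/177 = 106/59; c = (103·38 − 21·186)/177 = 8/177.
At s = 6: ĝ = (106/59)·(6) + (8/177)·(1) = 1916/177.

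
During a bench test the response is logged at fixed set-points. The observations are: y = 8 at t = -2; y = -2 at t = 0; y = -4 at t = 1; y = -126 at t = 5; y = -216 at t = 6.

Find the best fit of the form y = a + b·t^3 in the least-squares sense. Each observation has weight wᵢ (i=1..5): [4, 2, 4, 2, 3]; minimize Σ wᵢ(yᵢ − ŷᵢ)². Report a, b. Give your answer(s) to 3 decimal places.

Setting ∂/∂a … = 0 gives: 15·a + 870·b = -888;  870·a + 171478·b = -171740.
Determinant 15·171478 − 870² = 1815270.
a = ((-888)·171478 − 870·(-171740))/1815270 = -476444/302545; b = (15·(-171740) − 870·(-888))/1815270 = -60118/60509.

a = -1.575, b = -0.994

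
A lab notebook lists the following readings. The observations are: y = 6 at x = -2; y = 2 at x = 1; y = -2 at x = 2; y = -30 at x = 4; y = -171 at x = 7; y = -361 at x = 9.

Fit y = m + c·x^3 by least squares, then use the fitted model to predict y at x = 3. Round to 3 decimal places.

Normal-equation sums: Σ1 = 6, Σx^3 = 1137, Σx^3·x^3 = 653315.
And Σy = -556, Σx^3·y = -323804.
Determinant 6·653315 − 1137² = 2627121.
m = ((-556)·653315 − 1137·(-323804))/2627121 = 703144/375303; c = (6·(-323804) − 1137·(-556))/2627121 = -62412/125101.
At x = 3: ŷ = (703144/375303)·(1) + (-62412/125101)·(27) = -4352228/375303.

ŷ = -11.597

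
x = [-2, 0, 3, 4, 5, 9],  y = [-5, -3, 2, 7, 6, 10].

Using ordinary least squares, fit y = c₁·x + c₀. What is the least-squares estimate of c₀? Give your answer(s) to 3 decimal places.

With design matrix M, MᵀM = [[135, 19]; [19, 6]] and Mᵀy = [164, 17]ᵀ.
Eliminating c₀: 6·(row 1) − 19·(row 2) gives 449·c₁ = 6·164 − 19·17 = 661, so c₁ = 661/449.
Then c₀ = (17 − 19·(661/449))/6 = -821/449.

c₀ = -1.829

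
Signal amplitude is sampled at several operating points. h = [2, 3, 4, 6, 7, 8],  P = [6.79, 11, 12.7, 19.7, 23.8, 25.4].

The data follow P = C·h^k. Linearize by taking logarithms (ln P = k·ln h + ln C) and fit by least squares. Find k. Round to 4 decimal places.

k = 0.9507

With ln Pᵢ as the transformed response and ln hᵢ as the regressor:
Over the data: Σln h = 8.9952, Σ(ln h)² = 14.9303, Σln P = 16.2400, Σln h·ln P = 25.7204.
Normal system: [[14.9303, 8.9952]; [8.9952, 6]]·[k, ln C]ᵀ = [25.7204, 16.2400]ᵀ.
Solving (det = 8.6686): k = 0.95067, ln C = 1.28143.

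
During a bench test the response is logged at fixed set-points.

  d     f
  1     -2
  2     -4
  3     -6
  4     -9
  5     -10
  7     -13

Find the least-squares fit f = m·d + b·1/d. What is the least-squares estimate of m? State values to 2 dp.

Sums needed: Σd·d = 104, Σd·1/d = 6, Σ1/d·1/d = 261781/176400.
And Σd·f = -205, Σ1/d·f = -339/28.
MᵀM·[m, b]ᵀ = Mᵀf becomes [[104, 6]; [6, 261781/176400]]·[m, b]ᵀ = [-205, -339/28]ᵀ.
Eliminating b: (261781/176400)·(row 1) − 6·(row 2) gives (2609353/22050)·m = (261781/176400)·(-205) − 6·(-339/28) = -8170181/35280, so m = -40850905/20874824.
Then b = ((-339/28) − 6·(-40850905/20874824))/(261781/176400) = -642600/2609353.

m = -1.96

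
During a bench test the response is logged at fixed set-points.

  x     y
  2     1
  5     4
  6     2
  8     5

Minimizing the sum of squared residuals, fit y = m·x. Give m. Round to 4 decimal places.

MᵀM·[m]ᵀ = Mᵀy reads: 129·m = 74.
m = 74/129 = 0.573643.

m = 0.5736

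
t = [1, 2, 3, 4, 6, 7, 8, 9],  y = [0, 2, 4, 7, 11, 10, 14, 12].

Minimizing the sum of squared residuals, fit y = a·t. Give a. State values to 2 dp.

From the data, Σt·t = 260.
Right-hand side: Σt·y = 400.
Normal equations: [[260]]·[a]ᵀ = [400]ᵀ.
Hence a = 400 / 260 ≈ 1.53846.

a = 1.54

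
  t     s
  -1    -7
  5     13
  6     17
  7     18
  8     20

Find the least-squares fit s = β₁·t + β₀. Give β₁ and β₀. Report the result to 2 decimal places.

The normal equations are: 175·β₁ + 25·β₀ = 460;  25·β₁ + 5·β₀ = 61.
Determinant 175·5 − 25² = 250.
β₁ = (460·5 − 25·61)/250 = 31/10; β₀ = (175·61 − 25·460)/250 = -33/10.

β₁ = 3.10, β₀ = -3.30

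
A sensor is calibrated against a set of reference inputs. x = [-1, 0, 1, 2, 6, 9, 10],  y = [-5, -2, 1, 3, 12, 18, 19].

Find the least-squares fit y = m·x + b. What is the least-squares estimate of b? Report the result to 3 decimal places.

Sums needed: Σx·x = 223, Σx = 27, Σ1 = 7.
For Mᵀy: Σx·y = 436, Σy = 46.
Δ = 223·7 − 27² = 832.
m = (436·7 − 27·46)/832 = 905/416; b = (223·46 − 27·436)/832 = -757/416.

b = -1.820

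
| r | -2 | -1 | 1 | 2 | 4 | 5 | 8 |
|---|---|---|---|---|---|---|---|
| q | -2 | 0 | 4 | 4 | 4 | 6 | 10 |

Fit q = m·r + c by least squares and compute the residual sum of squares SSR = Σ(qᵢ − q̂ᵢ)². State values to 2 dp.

SSR = 7.07

XᵀX·[m, c]ᵀ = Xᵀq reads: 115·m + 17·c = 142;  17·m + 7·c = 26.
Δ = 115·7 − 17² = 516.
m = (142·7 − 17·26)/516 = 46/43; c = (115·26 − 17·142)/516 = 48/43.
Residuals: -42/43, -2/43, 78/43, 32/43, -60/43, -20/43, 14/43; SSR = 304/43.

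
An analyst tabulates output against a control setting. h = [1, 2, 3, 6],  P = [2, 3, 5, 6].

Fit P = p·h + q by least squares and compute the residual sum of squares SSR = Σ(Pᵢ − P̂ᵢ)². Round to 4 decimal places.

SSR = 1.3571

The normal equations are: 50·p + 12·q = 59;  12·p + 4·q = 16.
det = 50·4 − 12² = 56.
p = (59·4 − 12·16)/56 = 11/14; q = (50·16 − 12·59)/56 = 23/14.
Residuals: -3/7, -3/14, 1, -5/14; SSR = 19/14.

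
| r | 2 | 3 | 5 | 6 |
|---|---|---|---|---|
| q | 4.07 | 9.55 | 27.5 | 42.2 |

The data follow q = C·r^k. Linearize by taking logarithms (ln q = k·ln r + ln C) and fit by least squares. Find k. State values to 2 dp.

k = 2.11

Linearized form: ln q = k·ln r + ln C. From the 4 transformed points,
Σln r = 5.1930, Σ(ln r)² = 7.4881, Σln q = 10.7168, Σln r·ln q = 15.4915.
Equations: 7.4881·k + 5.1930·ln C = 15.4915;  5.1930·k + 4·ln C = 10.7168.
Δ = 7.4881·4 − (5.1930)² = 2.9856; k = (15.4915·4 − 5.1930·10.7168)/2.9856 = 2.11488, ln C = (7.4881·10.7168 − 5.1930·15.4915)/2.9856 = -0.06642.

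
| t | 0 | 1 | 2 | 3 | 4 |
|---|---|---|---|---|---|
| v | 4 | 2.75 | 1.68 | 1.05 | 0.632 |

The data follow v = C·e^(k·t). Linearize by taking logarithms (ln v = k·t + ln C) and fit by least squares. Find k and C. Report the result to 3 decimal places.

k = -0.465, C = 4.187

With ln vᵢ as the transformed response and tᵢ as the regressor:
AᵀA = [[30.0000, 10.0000]; [10.0000, 5]], rhs = [0.3601, 2.5066]ᵀ  (here Σt = 10.0000, Σ(t)² = 30.0000, Σln v = 2.5066, Σt·ln v = 0.3601).
Slope k = (n·Σt·ln v − Σt·Σln v)/(n·Σ(t)² − (Σt)²) = (5·0.3601 − 10.0000·2.5066)/50.0000 = -0.46531; ln C = (Σln v − k·Σt)/n = 1.43195, so C = exp(1.43195) = 4.18685.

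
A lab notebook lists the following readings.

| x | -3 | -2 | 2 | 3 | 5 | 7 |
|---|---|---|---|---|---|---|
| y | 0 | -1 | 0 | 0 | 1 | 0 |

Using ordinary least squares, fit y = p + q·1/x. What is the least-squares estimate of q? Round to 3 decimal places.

q = 0.917

Normal-equation sums: Σ1 = 6, Σ1/x = 12/35, Σ1/x·1/x = 17257/22050.
For Aᵀy: Σy = 0, Σ1/x·y = 7/10.
So AᵀA·[p, q]ᵀ = Aᵀy: [[6, 12/35]; [12/35, 17257/22050]]·[p, q]ᵀ = [0, 7/10]ᵀ.
Eliminating q: (17257/22050)·(row 1) − (12/35)·(row 2) gives (673/147)·p = (17257/22050)·0 − (12/35)·(7/10) = -6/25, so p = -882/16825.
Then q = ((7/10) − (12/35)·(-882/16825))/(17257/22050) = 3087/3365.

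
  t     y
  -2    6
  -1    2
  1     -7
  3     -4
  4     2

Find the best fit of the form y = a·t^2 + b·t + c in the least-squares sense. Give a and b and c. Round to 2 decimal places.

a = 1.18, b = -3.28, c = -4.22

AᵀA·[a, b, c]ᵀ = Aᵀy reads: 355·a + 83·b + 31·c = 15;  83·a + 31·b + 5·c = -25;  31·a + 5·b + 5·c = -1.
(Σt^2·t^2 = 355, Σt^2·t = 83, Σt^2 = 31, Σt·t = 31, Σt = 5, Σ1 = 5, Σt^2·y = 15, Σt·y = -25, Σy = -1.)
Row-reducing yields a = 173/147, b = -6262/1911, c = -384/91.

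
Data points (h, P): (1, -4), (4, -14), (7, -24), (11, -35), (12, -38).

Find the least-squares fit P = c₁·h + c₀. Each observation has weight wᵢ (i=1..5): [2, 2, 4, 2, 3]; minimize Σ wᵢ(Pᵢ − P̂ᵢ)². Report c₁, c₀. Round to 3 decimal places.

Normal-equation sums: Σwᵢ·h·h = 904, Σwᵢ·h = 96, Σwᵢ·1 = 13.
For AᵀWP: Σwᵢ·h·P = -2930, Σwᵢ·P = -316.
Δ = 904·13 − 96² = 2536.
c₁ = ((-2930)·13 − 96·(-316))/2536 = -3877/1268; c₀ = (904·(-316) − 96·(-2930))/2536 = -548/317.

c₁ = -3.058, c₀ = -1.729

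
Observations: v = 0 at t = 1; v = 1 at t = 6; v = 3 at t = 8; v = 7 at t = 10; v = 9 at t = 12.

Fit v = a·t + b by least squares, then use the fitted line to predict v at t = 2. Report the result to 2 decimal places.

With design matrix X, XᵀX = [[345, 37]; [37, 5]] and Xᵀv = [208, 20]ᵀ.
Δ = 345·5 − 37² = 356.
a = (208·5 − 37·20)/356 = 75/89; b = (345·20 − 37·208)/356 = -199/89.
At t = 2: v̂ = (75/89)·(2) + (-199/89)·(1) = -49/89.

v̂ = -0.55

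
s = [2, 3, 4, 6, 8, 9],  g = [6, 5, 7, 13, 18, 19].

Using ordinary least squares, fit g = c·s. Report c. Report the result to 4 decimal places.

Sums needed: Σs·s = 210.
Moment sums: Σs·g = 448.
Normal equations: [[210]]·[c]ᵀ = [448]ᵀ.
c = 448/210 = 2.13333.

c = 2.1333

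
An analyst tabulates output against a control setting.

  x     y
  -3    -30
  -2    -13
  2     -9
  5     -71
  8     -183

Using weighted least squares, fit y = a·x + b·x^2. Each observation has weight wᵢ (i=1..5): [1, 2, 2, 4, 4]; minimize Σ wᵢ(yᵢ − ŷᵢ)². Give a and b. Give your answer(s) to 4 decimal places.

a = 0.7706, b = -2.9606

With design matrix A, AᵀWA = [[381, 2521]; [2521, 19029]] and AᵀWy = [-7170, -54394]ᵀ.
Δ = 381·19029 − 2521² = 894608.
a = ((-7170)·19029 − 2521·(-54394))/894608 = 43084/55913; b = (381·(-54394) − 2521·(-7170))/894608 = -165534/55913.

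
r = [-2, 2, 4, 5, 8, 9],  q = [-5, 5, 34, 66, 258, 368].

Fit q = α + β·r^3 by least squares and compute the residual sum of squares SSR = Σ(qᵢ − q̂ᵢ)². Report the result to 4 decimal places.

SSR = 9.3457

From the data, Σ1 = 6, Σr^3 = 1430, Σr^3·r^3 = 813434.
Right-hand side: Σq = 726, Σr^3·q = 410874.
Determinant 6·813434 − 1430² = 2835704.
α = (726·813434 − 1430·410874)/2835704 = 375408/354463; β = (6·410874 − 1430·726)/2835704 = 178383/354463.
Residuals: -720659/354463, -30157/354463, 259822/354463, 721275/354463, -256050/354463, 25769/354463; SSR = 3312700/354463.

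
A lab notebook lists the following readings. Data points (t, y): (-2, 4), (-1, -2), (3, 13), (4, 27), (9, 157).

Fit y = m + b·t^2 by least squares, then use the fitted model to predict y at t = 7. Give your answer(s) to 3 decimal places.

ŷ = 93.163

From the data, Σ1 = 5, Σt^2 = 111, Σt^2·t^2 = 6915.
Right-hand side: Σy = 199, Σt^2·y = 13280.
Normal equations: [[5, 111]; [111, 6915]]·[m, b]ᵀ = [199, 13280]ᵀ.
Eliminating b: 6915·(row 1) − 111·(row 2) gives 22254·m = 6915·199 − 111·13280 = -97995, so m = -32665/7418.
Then b = (13280 − 111·(-32665/7418))/6915 = 44311/22254.
At t = 7: ŷ = (-32665/7418)·(1) + (44311/22254)·(49) = 1036622/11127.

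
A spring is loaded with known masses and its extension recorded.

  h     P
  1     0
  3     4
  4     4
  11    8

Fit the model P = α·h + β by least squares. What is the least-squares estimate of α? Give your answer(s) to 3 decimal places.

α = 0.705

From the data, Σh·h = 147, Σh = 19, Σ1 = 4.
Moment sums: Σh·P = 116, ΣP = 16.
So XᵀX·[α, β]ᵀ = XᵀP: [[147, 19]; [19, 4]]·[α, β]ᵀ = [116, 16]ᵀ.
Eliminating β: 4·(row 1) − 19·(row 2) gives 227·α = 4·116 − 19·16 = 160, so α = 160/227.
Then β = (16 − 19·(160/227))/4 = 148/227.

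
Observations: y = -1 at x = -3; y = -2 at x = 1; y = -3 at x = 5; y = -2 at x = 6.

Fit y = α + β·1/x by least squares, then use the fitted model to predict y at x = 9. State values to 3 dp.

ŷ = -1.914

MᵀM·[α, β]ᵀ = Mᵀy reads: 4·α + (31/30)·β = -8;  (31/30)·α + (1061/900)·β = -13/5.
det = 4·(1061/900) − (31/30)² = 3283/900.
α = ((-8)·(1061/900) − (31/30)·(-13/5))/(3283/900) = -6070/3283; β = (4·(-13/5) − (31/30)·(-8))/(3283/900) = -1920/3283.
At x = 9: ŷ = (-6070/3283)·(1) + (-1920/3283)·(1/9) = -18850/9849.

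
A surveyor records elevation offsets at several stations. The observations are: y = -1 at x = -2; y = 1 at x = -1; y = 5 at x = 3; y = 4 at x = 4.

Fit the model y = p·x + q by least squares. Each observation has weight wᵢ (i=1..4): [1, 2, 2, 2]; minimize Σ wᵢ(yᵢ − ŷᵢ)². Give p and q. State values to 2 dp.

Entries of MᵀWM: Σwᵢ·x·x = 56, Σwᵢ·x = 10, Σwᵢ·1 = 7.
For MᵀWy: Σwᵢ·x·y = 62, Σwᵢ·y = 19.
MᵀWM·[p, q]ᵀ = MᵀWy becomes [[56, 10]; [10, 7]]·[p, q]ᵀ = [62, 19]ᵀ.
Eliminating q: 7·(row 1) − 10·(row 2) gives 292·p = 7·62 − 10·19 = 244, so p = 61/73.
Then q = (19 − 10·(61/73))/7 = 111/73.

p = 0.84, q = 1.52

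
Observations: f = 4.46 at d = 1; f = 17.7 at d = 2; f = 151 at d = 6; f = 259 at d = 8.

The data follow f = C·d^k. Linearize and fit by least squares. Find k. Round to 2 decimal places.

k = 1.95

With ln fᵢ as the transformed response and ln dᵢ as the regressor:
Σln d = 4.5643, Σ(ln d)² = 8.0149, Σln f = 14.9428, Σln d·ln f = 22.5367.
Equations: 8.0149·k + 4.5643·ln C = 22.5367;  4.5643·k + 4·ln C = 14.9428.
Slope k = (n·Σln d·ln f − Σln d·Σln f)/(n·Σ(ln d)² − (Σln d)²) = (4·22.5367 − 4.5643·14.9428)/11.2265 = 1.95453; ln C = (Σln f − k·Σln d)/n = 1.50542.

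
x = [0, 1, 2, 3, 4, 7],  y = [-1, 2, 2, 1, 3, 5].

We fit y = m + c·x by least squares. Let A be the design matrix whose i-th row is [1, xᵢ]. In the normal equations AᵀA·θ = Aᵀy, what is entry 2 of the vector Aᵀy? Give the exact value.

56

Entry 2 ↔ basis x, so (Aᵀy)_{2} = Σᵢ (x)·yᵢ = (0)·(-1) + (1)·(2) + (2)·(2) + (3)·(1) + (4)·(3) + (7)·(5) = 56.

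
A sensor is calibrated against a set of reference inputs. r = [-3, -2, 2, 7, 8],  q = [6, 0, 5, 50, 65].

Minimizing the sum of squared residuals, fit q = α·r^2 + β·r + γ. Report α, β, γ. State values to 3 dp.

α = 0.926, β = 0.808, γ = -0.816

From the data, Σr^2·r^2 = 6610, Σr^2·r = 828, Σr^2 = 130, Σr·r = 130, Σr = 12, Σ1 = 5.
For Aᵀq: Σr^2·q = 6684, Σr·q = 862, Σq = 126.
AᵀA·[α, β, γ]ᵀ = Aᵀq becomes [[6610, 828, 130]; [828, 130, 12]; [130, 12, 5]]·[α, β, γ]ᵀ = [6684, 862, 126]ᵀ.
Solving the 3×3 system (Gaussian elimination) gives α = 14034/15155, β = 2449/3031, γ = -12366/15155.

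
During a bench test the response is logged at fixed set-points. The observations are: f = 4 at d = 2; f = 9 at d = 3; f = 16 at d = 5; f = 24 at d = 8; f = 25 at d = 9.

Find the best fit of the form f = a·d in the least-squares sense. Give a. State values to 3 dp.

a = 2.907

From the data, Σd·d = 183.
Moment sums: Σd·f = 532.
a = 532/183 = 2.9071.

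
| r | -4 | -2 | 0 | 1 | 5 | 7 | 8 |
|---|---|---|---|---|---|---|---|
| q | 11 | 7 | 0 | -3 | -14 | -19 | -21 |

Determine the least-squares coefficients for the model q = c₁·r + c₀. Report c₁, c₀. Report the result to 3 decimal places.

c₁ = -2.747, c₀ = 0.314

Setting ∂/∂c₁ … = 0 gives: 159·c₁ + 15·c₀ = -432;  15·c₁ + 7·c₀ = -39.
(Σr·r = 159, Σr = 15, Σ1 = 7, Σr·q = -432, Σq = -39.)
Eliminating c₀: 7·(row 1) − 15·(row 2) gives 888·c₁ = 7·(-432) − 15·(-39) = -2439, so c₁ = -813/296.
Then c₀ = ((-39) − 15·(-813/296))/7 = 93/296.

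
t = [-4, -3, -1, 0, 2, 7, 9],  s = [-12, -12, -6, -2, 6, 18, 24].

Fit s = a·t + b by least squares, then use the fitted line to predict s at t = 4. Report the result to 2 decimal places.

Entries of MᵀM: Σt·t = 160, Σt = 10, Σ1 = 7.
Moment sums: Σt·s = 444, Σs = 16.
det = 160·7 − 10² = 1020.
a = (444·7 − 10·16)/1020 = 737/255; b = (160·16 − 10·444)/1020 = -94/51.
At t = 4: ŝ = (737/255)·(4) + (-94/51)·(1) = 826/85.

ŝ = 9.72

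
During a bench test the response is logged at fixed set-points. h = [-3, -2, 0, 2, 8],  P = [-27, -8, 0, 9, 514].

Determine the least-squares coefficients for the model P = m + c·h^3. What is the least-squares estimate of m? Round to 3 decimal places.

m = 0.267

Normal-equation sums: Σ1 = 5, Σh^3 = 485, Σh^3·h^3 = 263001.
For AᵀP: ΣP = 488, Σh^3·P = 264033.
Normal equations: [[5, 485]; [485, 263001]]·[m, c]ᵀ = [488, 264033]ᵀ.
Δ = 5·263001 − 485² = 1079780.
m = (488·263001 − 485·264033)/1079780 = 22191/83060; c = (5·264033 − 485·488)/1079780 = 16669/16612.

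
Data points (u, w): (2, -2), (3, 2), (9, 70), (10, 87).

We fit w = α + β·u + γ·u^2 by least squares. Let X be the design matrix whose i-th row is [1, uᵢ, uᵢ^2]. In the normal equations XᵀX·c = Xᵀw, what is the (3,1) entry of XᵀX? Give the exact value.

194

Row 3 ↔ basis u^2, column 1 ↔ basis 1, so (XᵀX)_{3,1} = Σᵢ u^2 = (4)·(1) + (9)·(1) + (81)·(1) + (100)·(1) = 194.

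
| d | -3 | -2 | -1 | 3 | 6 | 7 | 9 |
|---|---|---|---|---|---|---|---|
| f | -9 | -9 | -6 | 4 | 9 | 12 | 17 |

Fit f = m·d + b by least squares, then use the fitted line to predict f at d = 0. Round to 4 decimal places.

f̂ = -3.4553

Entries of AᵀA: Σd·d = 189, Σd = 19, Σ1 = 7.
And Σd·f = 354, Σf = 18.
det = 189·7 − 19² = 962.
m = (354·7 − 19·18)/962 = 1068/481; b = (189·18 − 19·354)/962 = -1662/481.
At d = 0: f̂ = (1068/481)·(0) + (-1662/481)·(1) = -1662/481.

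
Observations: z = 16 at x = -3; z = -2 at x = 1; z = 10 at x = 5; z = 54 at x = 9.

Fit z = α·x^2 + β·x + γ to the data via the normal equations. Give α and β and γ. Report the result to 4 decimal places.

From the data, Σx^2·x^2 = 7268, Σx^2·x = 828, Σx^2 = 116, Σx·x = 116, Σx = 12, Σ1 = 4.
For Mᵀz: Σx^2·z = 4766, Σx·z = 486, Σz = 78.
MᵀM·[α, β, γ]ᵀ = Mᵀz becomes [[7268, 828, 116]; [828, 116, 12]; [116, 12, 4]]·[α, β, γ]ᵀ = [4766, 486, 78]ᵀ.
Solving the 3×3 system (Gaussian elimination) gives α = 31/32, β = -213/80, γ = -97/160.

α = 0.9688, β = -2.6625, γ = -0.6063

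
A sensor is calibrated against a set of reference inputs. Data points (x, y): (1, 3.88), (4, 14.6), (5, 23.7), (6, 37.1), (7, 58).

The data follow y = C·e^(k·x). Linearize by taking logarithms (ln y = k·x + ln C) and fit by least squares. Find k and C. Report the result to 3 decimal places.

k = 0.452, C = 2.451

Let Y = ln y. Fitting Y = k·x + ln C by least squares:
Σx = 23.0000, Σ(x)² = 127.0000, Σln y = 14.8764, Σx·ln y = 78.0121.
Normal system: [[127.0000, 23.0000]; [23.0000, 5]]·[k, ln C]ᵀ = [78.0121, 14.8764]ᵀ.
Δ = 127.0000·5 − (23.0000)² = 106.0000; k = (78.0121·5 − 23.0000·14.8764)/106.0000 = 0.45192, ln C = (127.0000·14.8764 − 23.0000·78.0121)/106.0000 = 0.89645, so C = exp(0.89645) = 2.45088.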